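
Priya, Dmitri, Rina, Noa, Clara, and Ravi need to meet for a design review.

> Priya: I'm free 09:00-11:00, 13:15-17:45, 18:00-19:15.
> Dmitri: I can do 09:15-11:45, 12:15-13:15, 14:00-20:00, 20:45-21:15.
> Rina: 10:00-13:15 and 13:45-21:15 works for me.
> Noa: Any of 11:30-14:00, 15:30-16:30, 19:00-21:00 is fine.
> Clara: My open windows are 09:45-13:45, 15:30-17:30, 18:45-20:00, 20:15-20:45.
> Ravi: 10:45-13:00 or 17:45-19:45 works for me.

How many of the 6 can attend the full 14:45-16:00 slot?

Priya, Dmitri, and Rina can make the full 14:45-16:00 slot — that's 3.

3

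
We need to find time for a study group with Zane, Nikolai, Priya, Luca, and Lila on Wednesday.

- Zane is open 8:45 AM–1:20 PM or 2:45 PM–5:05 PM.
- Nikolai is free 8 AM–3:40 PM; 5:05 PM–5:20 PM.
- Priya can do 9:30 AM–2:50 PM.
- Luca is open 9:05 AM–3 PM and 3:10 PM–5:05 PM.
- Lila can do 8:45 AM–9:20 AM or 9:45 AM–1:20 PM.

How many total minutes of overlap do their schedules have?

Zane ∩ Nikolai: 08:45-13:20, 14:45-15:40.
Zane ∩ Nikolai ∩ Priya: 09:30-13:20, 14:45-14:50.
Zane ∩ Nikolai ∩ Priya ∩ Luca: 09:30-13:20, 14:45-14:50.
Zane ∩ Nikolai ∩ Priya ∩ Luca ∩ Lila: 09:45-13:20.
That's a single block of 215 minutes.

215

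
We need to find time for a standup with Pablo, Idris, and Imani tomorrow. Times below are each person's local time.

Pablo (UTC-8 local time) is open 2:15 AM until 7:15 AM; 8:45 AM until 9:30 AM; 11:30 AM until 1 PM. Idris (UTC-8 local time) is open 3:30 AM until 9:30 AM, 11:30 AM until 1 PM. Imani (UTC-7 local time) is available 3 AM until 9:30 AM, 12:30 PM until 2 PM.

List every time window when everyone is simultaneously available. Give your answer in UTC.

11:30-15:15, 19:30-21:00

Pablo in UTC: 10:15-15:15, 16:45-17:30, 19:30-21:00 (add 8h to convert from UTC-8).
Idris in UTC: 11:30-17:30, 19:30-21:00 (add 8h to convert from UTC-8).
Imani in UTC: 10:00-16:30, 19:30-21:00 (add 7h to convert from UTC-7).
Pablo ∩ Idris: 11:30-15:15, 16:45-17:30, 19:30-21:00.
Pablo ∩ Idris ∩ Imani: 11:30-15:15, 19:30-21:00.
So the common availability across everyone is 11:30-15:15, 19:30-21:00.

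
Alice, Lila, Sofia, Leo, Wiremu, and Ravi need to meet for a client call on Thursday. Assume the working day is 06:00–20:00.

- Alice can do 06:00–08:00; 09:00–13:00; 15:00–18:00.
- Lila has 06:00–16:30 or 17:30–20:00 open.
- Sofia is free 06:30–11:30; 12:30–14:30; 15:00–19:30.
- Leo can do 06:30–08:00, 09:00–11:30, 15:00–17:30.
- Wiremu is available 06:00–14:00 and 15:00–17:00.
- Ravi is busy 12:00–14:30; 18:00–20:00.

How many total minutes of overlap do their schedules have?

Alice free: 06:00-08:00, 09:00-13:00, 15:00-18:00.
Lila free: 06:00-16:30, 17:30-20:00.
Sofia free: 06:30-11:30, 12:30-14:30, 15:00-19:30.
Leo free: 06:30-08:00, 09:00-11:30, 15:00-17:30.
Wiremu free: 06:00-14:00, 15:00-17:00.
Ravi free: 06:00-12:00, 14:30-18:00 (invert busy blocks within the working day).
Alice ∩ Lila: 06:00-08:00, 09:00-13:00, 15:00-16:30, 17:30-18:00.
Alice ∩ Lila ∩ Sofia: 06:30-08:00, 09:00-11:30, 12:30-13:00, 15:00-16:30, 17:30-18:00.
Alice ∩ Lila ∩ Sofia ∩ Leo: 06:30-08:00, 09:00-11:30, 15:00-16:30.
Alice ∩ Lila ∩ Sofia ∩ Leo ∩ Wiremu: 06:30-08:00, 09:00-11:30, 15:00-16:30.
Alice ∩ Lila ∩ Sofia ∩ Leo ∩ Wiremu ∩ Ravi: 06:30-08:00, 09:00-11:30, 15:00-16:30.
Summing the common windows: 90 + 150 + 90 = 330 minutes.

330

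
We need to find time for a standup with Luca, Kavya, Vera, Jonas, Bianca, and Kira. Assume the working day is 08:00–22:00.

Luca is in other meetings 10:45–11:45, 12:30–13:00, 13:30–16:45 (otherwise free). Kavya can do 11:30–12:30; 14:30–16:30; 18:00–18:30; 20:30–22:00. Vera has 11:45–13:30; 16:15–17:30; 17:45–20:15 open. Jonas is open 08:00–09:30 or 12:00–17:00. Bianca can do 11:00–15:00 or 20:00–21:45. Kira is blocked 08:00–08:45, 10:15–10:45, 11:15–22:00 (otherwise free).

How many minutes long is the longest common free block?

Luca free: 08:00-10:45, 11:45-12:30, 13:00-13:30, 16:45-22:00 (invert busy blocks within the working day).
Kavya free: 11:30-12:30, 14:30-16:30, 18:00-18:30, 20:30-22:00.
Vera free: 11:45-13:30, 16:15-17:30, 17:45-20:15.
Jonas free: 08:00-09:30, 12:00-17:00.
Bianca free: 11:00-15:00, 20:00-21:45.
Kira free: 08:45-10:15, 10:45-11:15 (invert busy blocks within the working day).
Luca ∩ Kavya: 11:45-12:30, 18:00-18:30, 20:30-22:00.
Luca ∩ Kavya ∩ Vera: 11:45-12:30, 18:00-18:30.
Luca ∩ Kavya ∩ Vera ∩ Jonas: 12:00-12:30.
Luca ∩ Kavya ∩ Vera ∩ Jonas ∩ Bianca: 12:00-12:30.
Luca ∩ Kavya ∩ Vera ∩ Jonas ∩ Bianca ∩ Kira: ∅.
There is no time when everyone is free.
No common window exists, so the longest block is 0 minutes.

0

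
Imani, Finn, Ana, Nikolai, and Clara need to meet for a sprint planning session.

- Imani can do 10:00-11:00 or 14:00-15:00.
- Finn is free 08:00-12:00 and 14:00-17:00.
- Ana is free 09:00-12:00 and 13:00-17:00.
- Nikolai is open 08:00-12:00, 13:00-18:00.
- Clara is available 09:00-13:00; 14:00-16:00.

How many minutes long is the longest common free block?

Imani ∩ Finn: 10:00-11:00, 14:00-15:00.
Imani ∩ Finn ∩ Ana: 10:00-11:00, 14:00-15:00.
Imani ∩ Finn ∩ Ana ∩ Nikolai: 10:00-11:00, 14:00-15:00.
Imani ∩ Finn ∩ Ana ∩ Nikolai ∩ Clara: 10:00-11:00, 14:00-15:00.
The longest is 10:00-11:00 at 60 minutes.

60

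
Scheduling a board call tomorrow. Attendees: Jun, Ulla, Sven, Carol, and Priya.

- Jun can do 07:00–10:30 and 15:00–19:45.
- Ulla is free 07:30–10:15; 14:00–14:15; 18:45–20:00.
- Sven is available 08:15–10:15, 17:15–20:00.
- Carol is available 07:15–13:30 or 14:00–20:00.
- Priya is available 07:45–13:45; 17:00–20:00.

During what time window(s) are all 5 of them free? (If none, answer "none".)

Jun ∩ Ulla: 07:30-10:15, 18:45-19:45.
Jun ∩ Ulla ∩ Sven: 08:15-10:15, 18:45-19:45.
Jun ∩ Ulla ∩ Sven ∩ Carol: 08:15-10:15, 18:45-19:45.
Jun ∩ Ulla ∩ Sven ∩ Carol ∩ Priya: 08:15-10:15, 18:45-19:45.
Those are the intersection windows.

08:15-10:15, 18:45-19:45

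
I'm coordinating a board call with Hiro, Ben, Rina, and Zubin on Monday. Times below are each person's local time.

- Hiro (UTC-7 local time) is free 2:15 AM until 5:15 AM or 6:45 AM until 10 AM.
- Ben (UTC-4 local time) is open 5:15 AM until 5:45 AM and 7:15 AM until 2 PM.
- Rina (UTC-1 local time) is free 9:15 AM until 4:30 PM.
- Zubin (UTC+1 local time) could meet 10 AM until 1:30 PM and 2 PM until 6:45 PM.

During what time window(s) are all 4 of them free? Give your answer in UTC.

11:15-12:15, 13:45-17:00

Hiro in UTC: 09:15-12:15, 13:45-17:00 (add 7h to convert from UTC-7).
Ben in UTC: 09:15-09:45, 11:15-18:00 (add 4h to convert from UTC-4).
Rina in UTC: 10:15-17:30 (add 1h to convert from UTC-1).
Zubin in UTC: 09:00-12:30, 13:00-17:45 (subtract 1h to convert from UTC+1).
Hiro ∩ Ben: 09:15-09:45, 11:15-12:15, 13:45-17:00.
Hiro ∩ Ben ∩ Rina: 11:15-12:15, 13:45-17:00.
Hiro ∩ Ben ∩ Rina ∩ Zubin: 11:15-12:15, 13:45-17:00.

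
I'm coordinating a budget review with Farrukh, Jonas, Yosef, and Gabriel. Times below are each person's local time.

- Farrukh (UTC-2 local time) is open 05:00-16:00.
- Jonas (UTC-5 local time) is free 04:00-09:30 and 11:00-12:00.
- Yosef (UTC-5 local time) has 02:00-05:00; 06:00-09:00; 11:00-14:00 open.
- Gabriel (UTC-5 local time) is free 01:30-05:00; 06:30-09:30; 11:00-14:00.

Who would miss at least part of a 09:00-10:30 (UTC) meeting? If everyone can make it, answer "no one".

Gabriel, Yosef

Farrukh in UTC: 07:00-18:00 (add 2h to convert from UTC-2).
Jonas in UTC: 09:00-14:30, 16:00-17:00 (add 5h to convert from UTC-5).
Yosef in UTC: 07:00-10:00, 11:00-14:00, 16:00-19:00 (add 5h to convert from UTC-5).
Gabriel in UTC: 06:30-10:00, 11:30-14:30, 16:00-19:00 (add 5h to convert from UTC-5).
Farrukh: free for 09:00-10:30. Jonas: free for 09:00-10:30. Yosef: not fully free for 09:00-10:30. Gabriel: not fully free for 09:00-10:30.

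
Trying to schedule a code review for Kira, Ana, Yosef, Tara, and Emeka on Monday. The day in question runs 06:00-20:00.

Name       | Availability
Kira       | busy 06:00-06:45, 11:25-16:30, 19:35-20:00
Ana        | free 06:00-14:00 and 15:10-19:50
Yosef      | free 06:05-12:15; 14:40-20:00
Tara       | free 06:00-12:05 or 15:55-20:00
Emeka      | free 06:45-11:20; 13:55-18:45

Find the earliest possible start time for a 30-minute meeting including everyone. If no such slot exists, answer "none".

Kira free: 06:45-11:25, 16:30-19:35 (invert busy blocks within the working day).
Ana free: 06:00-14:00, 15:10-19:50.
Yosef free: 06:05-12:15, 14:40-20:00.
Tara free: 06:00-12:05, 15:55-20:00.
Emeka free: 06:45-11:20, 13:55-18:45.
Kira ∩ Ana: 06:45-11:25, 16:30-19:35.
Kira ∩ Ana ∩ Yosef: 06:45-11:25, 16:30-19:35.
Kira ∩ Ana ∩ Yosef ∩ Tara: 06:45-11:25, 16:30-19:35.
Kira ∩ Ana ∩ Yosef ∩ Tara ∩ Emeka: 06:45-11:20, 16:30-18:45.
The first common window of at least 30 minutes is 06:45-11:20, so the earliest start is 06:45.

06:45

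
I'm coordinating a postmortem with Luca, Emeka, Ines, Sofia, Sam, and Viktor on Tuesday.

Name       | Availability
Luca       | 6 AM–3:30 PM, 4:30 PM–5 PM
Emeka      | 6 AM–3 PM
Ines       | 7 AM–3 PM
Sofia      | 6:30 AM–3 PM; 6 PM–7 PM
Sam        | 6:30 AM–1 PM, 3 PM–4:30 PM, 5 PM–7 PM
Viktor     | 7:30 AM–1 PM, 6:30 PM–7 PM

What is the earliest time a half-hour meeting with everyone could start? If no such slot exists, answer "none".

07:30

Luca ∩ Emeka: 06:00-15:00.
Luca ∩ Emeka ∩ Ines: 07:00-15:00.
Luca ∩ Emeka ∩ Ines ∩ Sofia: 07:00-15:00.
Luca ∩ Emeka ∩ Ines ∩ Sofia ∩ Sam: 07:00-13:00.
Luca ∩ Emeka ∩ Ines ∩ Sofia ∩ Sam ∩ Viktor: 07:30-13:00.
Those are the intersection windows.
The first common window of at least 30 minutes is 07:30-13:00, so the earliest start is 07:30.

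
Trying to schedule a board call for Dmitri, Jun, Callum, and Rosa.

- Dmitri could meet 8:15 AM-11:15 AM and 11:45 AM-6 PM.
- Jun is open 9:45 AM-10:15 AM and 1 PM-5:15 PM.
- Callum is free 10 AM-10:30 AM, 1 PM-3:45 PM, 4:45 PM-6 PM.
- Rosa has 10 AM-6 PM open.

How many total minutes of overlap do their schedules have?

Dmitri ∩ Jun: 09:45-10:15, 13:00-17:15.
Dmitri ∩ Jun ∩ Callum: 10:00-10:15, 13:00-15:45, 16:45-17:15.
Dmitri ∩ Jun ∩ Callum ∩ Rosa: 10:00-10:15, 13:00-15:45, 16:45-17:15.
Summing the common windows: 15 + 165 + 30 = 210 minutes.

210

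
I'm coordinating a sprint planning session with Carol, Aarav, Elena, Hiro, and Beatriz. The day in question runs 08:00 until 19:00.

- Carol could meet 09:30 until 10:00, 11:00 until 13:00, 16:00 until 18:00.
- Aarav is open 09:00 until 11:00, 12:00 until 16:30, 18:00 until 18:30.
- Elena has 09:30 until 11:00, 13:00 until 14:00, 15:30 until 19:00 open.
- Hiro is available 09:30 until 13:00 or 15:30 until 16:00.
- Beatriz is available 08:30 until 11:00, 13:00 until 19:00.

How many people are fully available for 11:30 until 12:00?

2

Carol and Hiro can make the full 11:30-12:00 slot — that's 2.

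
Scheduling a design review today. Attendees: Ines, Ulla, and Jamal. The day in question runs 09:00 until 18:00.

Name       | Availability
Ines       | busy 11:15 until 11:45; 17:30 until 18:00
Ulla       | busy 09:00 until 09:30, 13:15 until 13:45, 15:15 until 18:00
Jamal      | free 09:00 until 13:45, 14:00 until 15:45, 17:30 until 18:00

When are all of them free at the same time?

09:30-11:15, 11:45-13:15, 14:00-15:15

Ines free: 09:00-11:15, 11:45-17:30 (invert busy blocks within the working day).
Ulla free: 09:30-13:15, 13:45-15:15 (invert busy blocks within the working day).
Jamal free: 09:00-13:45, 14:00-15:45, 17:30-18:00.
Ines ∩ Ulla: 09:30-11:15, 11:45-13:15, 13:45-15:15.
Ines ∩ Ulla ∩ Jamal: 09:30-11:15, 11:45-13:15, 14:00-15:15.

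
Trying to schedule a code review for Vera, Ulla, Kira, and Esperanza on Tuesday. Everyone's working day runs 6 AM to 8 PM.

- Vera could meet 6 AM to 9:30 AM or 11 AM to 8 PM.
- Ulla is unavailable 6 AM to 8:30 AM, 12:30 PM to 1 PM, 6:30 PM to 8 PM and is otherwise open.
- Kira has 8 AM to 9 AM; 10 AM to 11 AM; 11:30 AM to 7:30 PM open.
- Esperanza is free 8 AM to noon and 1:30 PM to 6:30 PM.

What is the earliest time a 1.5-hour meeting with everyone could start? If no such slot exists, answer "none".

Vera free: 06:00-09:30, 11:00-20:00.
Ulla free: 08:30-12:30, 13:00-18:30 (invert busy blocks within the working day).
Kira free: 08:00-09:00, 10:00-11:00, 11:30-19:30.
Esperanza free: 08:00-12:00, 13:30-18:30.
Vera ∩ Ulla: 08:30-09:30, 11:00-12:30, 13:00-18:30.
Vera ∩ Ulla ∩ Kira: 08:30-09:00, 11:30-12:30, 13:00-18:30.
Vera ∩ Ulla ∩ Kira ∩ Esperanza: 08:30-09:00, 11:30-12:00, 13:30-18:30.
The first common window of at least 90 minutes is 13:30-18:30, so the earliest start is 13:30.

13:30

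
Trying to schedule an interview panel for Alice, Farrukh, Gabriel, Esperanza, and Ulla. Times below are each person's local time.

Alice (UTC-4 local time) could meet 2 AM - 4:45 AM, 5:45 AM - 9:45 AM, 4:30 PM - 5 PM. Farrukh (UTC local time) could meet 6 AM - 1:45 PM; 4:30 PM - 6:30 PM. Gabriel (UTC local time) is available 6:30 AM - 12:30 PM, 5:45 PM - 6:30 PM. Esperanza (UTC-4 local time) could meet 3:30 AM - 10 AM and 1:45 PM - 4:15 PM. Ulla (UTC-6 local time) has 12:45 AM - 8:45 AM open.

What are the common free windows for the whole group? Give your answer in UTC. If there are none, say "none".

07:30-08:45, 09:45-12:30

Alice in UTC: 06:00-08:45, 09:45-13:45, 20:30-21:00 (add 4h to convert from UTC-4).
Farrukh in UTC: 06:00-13:45, 16:30-18:30.
Gabriel in UTC: 06:30-12:30, 17:45-18:30.
Esperanza in UTC: 07:30-14:00, 17:45-20:15 (add 4h to convert from UTC-4).
Ulla in UTC: 06:45-14:45 (add 6h to convert from UTC-6).
Alice ∩ Farrukh: 06:00-08:45, 09:45-13:45.
Alice ∩ Farrukh ∩ Gabriel: 06:30-08:45, 09:45-12:30.
Alice ∩ Farrukh ∩ Gabriel ∩ Esperanza: 07:30-08:45, 09:45-12:30.
Alice ∩ Farrukh ∩ Gabriel ∩ Esperanza ∩ Ulla: 07:30-08:45, 09:45-12:30.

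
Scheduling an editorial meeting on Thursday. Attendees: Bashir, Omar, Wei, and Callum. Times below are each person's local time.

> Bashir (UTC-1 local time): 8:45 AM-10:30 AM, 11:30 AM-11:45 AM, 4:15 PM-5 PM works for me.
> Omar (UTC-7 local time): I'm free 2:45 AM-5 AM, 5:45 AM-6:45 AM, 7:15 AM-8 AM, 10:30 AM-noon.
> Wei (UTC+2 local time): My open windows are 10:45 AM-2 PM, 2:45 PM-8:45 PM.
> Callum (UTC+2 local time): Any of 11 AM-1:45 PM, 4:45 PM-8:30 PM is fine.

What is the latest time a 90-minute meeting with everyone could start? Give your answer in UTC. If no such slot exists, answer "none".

Bashir in UTC: 09:45-11:30, 12:30-12:45, 17:15-18:00 (add 1h to convert from UTC-1).
Omar in UTC: 09:45-12:00, 12:45-13:45, 14:15-15:00, 17:30-19:00 (add 7h to convert from UTC-7).
Wei in UTC: 08:45-12:00, 12:45-18:45 (subtract 2h to convert from UTC+2).
Callum in UTC: 09:00-11:45, 14:45-18:30 (subtract 2h to convert from UTC+2).
Bashir ∩ Omar: 09:45-11:30, 17:30-18:00.
Bashir ∩ Omar ∩ Wei: 09:45-11:30, 17:30-18:00.
Bashir ∩ Omar ∩ Wei ∩ Callum: 09:45-11:30, 17:30-18:00.
Those are the intersection windows.
The last common window of at least 90 minutes is 09:45-11:30; a 90-minute meeting can start as late as 10:00 and still end by 11:30.

10:00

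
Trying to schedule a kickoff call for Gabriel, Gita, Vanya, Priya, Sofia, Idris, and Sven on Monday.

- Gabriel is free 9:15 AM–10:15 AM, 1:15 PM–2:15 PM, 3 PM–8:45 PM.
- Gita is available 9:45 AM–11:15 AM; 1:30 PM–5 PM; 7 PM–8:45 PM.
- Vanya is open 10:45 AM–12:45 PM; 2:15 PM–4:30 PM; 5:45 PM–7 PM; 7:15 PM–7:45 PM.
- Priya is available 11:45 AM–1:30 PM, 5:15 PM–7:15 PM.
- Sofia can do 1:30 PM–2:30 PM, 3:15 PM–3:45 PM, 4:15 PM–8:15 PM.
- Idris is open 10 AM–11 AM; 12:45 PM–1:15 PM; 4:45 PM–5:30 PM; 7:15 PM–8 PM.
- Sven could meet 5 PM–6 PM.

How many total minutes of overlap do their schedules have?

0

Gabriel ∩ Gita: 09:45-10:15, 13:30-14:15, 15:00-17:00, 19:00-20:45.
Gabriel ∩ Gita ∩ Vanya: 15:00-16:30, 19:15-19:45.
Gabriel ∩ Gita ∩ Vanya ∩ Priya: ∅.
Gabriel ∩ Gita ∩ Vanya ∩ Priya ∩ Sofia: ∅.
Gabriel ∩ Gita ∩ Vanya ∩ Priya ∩ Sofia ∩ Idris: ∅.
Gabriel ∩ Gita ∩ Vanya ∩ Priya ∩ Sofia ∩ Idris ∩ Sven: ∅.
There is no time when everyone is free.
There is no common window, so the total is 0 minutes.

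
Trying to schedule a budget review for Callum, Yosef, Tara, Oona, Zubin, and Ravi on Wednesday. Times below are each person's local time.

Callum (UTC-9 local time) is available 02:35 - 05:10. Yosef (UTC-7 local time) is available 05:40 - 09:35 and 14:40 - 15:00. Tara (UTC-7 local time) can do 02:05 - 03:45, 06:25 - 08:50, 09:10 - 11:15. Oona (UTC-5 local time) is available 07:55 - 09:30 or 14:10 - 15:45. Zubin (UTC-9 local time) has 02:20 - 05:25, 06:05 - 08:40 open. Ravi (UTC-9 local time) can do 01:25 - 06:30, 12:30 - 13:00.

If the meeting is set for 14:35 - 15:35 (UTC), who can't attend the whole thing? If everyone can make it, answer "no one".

Callum in UTC: 11:35-14:10 (add 9h to convert from UTC-9).
Yosef in UTC: 12:40-16:35, 21:40-22:00 (add 7h to convert from UTC-7).
Tara in UTC: 09:05-10:45, 13:25-15:50, 16:10-18:15 (add 7h to convert from UTC-7).
Oona in UTC: 12:55-14:30, 19:10-20:45 (add 5h to convert from UTC-5).
Zubin in UTC: 11:20-14:25, 15:05-17:40 (add 9h to convert from UTC-9).
Ravi in UTC: 10:25-15:30, 21:30-22:00 (add 9h to convert from UTC-9).
Callum: not fully free for 14:35-15:35. Yosef: free for 14:35-15:35. Tara: free for 14:35-15:35. Oona: not fully free for 14:35-15:35. Zubin: not fully free for 14:35-15:35. Ravi: not fully free for 14:35-15:35.

Callum, Oona, Ravi, Zubin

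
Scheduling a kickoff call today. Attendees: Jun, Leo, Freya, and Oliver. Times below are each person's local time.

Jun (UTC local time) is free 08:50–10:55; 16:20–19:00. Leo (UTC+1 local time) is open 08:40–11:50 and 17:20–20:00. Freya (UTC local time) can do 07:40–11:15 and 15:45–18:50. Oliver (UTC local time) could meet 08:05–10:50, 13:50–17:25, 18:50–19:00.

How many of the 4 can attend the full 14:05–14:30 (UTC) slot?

Jun in UTC: 08:50-10:55, 16:20-19:00.
Leo in UTC: 07:40-10:50, 16:20-19:00 (subtract 1h to convert from UTC+1).
Freya in UTC: 07:40-11:15, 15:45-18:50.
Oliver in UTC: 08:05-10:50, 13:50-17:25, 18:50-19:00.
Oliver can make the full 14:05-14:30 slot — that's 1.

1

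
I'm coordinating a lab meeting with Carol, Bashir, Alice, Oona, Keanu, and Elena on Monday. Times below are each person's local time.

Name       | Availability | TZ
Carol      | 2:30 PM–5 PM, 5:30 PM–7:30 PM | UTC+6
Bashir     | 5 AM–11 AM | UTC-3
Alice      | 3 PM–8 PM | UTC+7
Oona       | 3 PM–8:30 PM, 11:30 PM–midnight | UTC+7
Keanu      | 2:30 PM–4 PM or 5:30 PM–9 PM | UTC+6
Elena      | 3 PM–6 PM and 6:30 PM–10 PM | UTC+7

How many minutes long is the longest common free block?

90

Carol in UTC: 08:30-11:00, 11:30-13:30 (subtract 6h to convert from UTC+6).
Bashir in UTC: 08:00-14:00 (add 3h to convert from UTC-3).
Alice in UTC: 08:00-13:00 (subtract 7h to convert from UTC+7).
Oona in UTC: 08:00-13:30, 16:30-17:00 (subtract 7h to convert from UTC+7).
Keanu in UTC: 08:30-10:00, 11:30-15:00 (subtract 6h to convert from UTC+6).
Elena in UTC: 08:00-11:00, 11:30-15:00 (subtract 7h to convert from UTC+7).
Carol ∩ Bashir: 08:30-11:00, 11:30-13:30.
Carol ∩ Bashir ∩ Alice: 08:30-11:00, 11:30-13:00.
Carol ∩ Bashir ∩ Alice ∩ Oona: 08:30-11:00, 11:30-13:00.
Carol ∩ Bashir ∩ Alice ∩ Oona ∩ Keanu: 08:30-10:00, 11:30-13:00.
Carol ∩ Bashir ∩ Alice ∩ Oona ∩ Keanu ∩ Elena: 08:30-10:00, 11:30-13:00.
So the common availability across everyone is 08:30-10:00, 11:30-13:00.
The longest is 08:30-10:00 at 90 minutes.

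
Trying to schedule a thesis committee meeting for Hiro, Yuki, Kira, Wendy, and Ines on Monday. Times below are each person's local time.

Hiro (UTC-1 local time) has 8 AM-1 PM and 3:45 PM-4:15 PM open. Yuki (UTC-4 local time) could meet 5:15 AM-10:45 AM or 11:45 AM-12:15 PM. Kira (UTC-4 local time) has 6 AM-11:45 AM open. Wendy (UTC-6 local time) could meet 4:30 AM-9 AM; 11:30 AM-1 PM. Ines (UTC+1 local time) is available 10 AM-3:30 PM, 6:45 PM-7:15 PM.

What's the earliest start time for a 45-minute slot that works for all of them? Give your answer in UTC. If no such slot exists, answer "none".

10:30

Hiro in UTC: 09:00-14:00, 16:45-17:15 (add 1h to convert from UTC-1).
Yuki in UTC: 09:15-14:45, 15:45-16:15 (add 4h to convert from UTC-4).
Kira in UTC: 10:00-15:45 (add 4h to convert from UTC-4).
Wendy in UTC: 10:30-15:00, 17:30-19:00 (add 6h to convert from UTC-6).
Ines in UTC: 09:00-14:30, 17:45-18:15 (subtract 1h to convert from UTC+1).
Hiro ∩ Yuki: 09:15-14:00.
Hiro ∩ Yuki ∩ Kira: 10:00-14:00.
Hiro ∩ Yuki ∩ Kira ∩ Wendy: 10:30-14:00.
Hiro ∩ Yuki ∩ Kira ∩ Wendy ∩ Ines: 10:30-14:00.
Those are the intersection windows.
The first common window of at least 45 minutes is 10:30-14:00, so the earliest start is 10:30.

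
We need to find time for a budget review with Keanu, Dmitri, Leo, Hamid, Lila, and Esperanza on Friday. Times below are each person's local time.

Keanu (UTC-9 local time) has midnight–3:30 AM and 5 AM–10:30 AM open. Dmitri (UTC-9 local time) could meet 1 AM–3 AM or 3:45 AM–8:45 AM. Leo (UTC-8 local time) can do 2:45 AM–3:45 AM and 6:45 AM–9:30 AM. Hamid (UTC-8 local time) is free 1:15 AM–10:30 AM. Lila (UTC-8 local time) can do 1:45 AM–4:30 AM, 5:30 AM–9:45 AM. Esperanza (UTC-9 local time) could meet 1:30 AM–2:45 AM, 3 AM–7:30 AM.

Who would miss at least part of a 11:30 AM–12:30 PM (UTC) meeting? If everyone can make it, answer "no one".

Keanu in UTC: 09:00-12:30, 14:00-19:30 (add 9h to convert from UTC-9).
Dmitri in UTC: 10:00-12:00, 12:45-17:45 (add 9h to convert from UTC-9).
Leo in UTC: 10:45-11:45, 14:45-17:30 (add 8h to convert from UTC-8).
Hamid in UTC: 09:15-18:30 (add 8h to convert from UTC-8).
Lila in UTC: 09:45-12:30, 13:30-17:45 (add 8h to convert from UTC-8).
Esperanza in UTC: 10:30-11:45, 12:00-16:30 (add 9h to convert from UTC-9).
Keanu: free for 11:30-12:30. Dmitri: not fully free for 11:30-12:30. Leo: not fully free for 11:30-12:30. Hamid: free for 11:30-12:30. Lila: free for 11:30-12:30. Esperanza: not fully free for 11:30-12:30.

Dmitri, Esperanza, Leo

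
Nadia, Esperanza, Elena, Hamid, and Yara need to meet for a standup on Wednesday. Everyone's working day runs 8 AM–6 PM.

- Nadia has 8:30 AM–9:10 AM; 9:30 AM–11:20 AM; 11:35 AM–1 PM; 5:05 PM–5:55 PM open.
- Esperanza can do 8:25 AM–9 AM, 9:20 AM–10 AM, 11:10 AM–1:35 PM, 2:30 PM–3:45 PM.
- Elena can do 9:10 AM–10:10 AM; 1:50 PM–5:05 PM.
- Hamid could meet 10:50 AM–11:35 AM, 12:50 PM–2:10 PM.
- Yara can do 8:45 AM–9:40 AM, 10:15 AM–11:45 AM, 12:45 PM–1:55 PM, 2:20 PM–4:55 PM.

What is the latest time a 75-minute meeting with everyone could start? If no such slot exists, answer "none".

Nadia ∩ Esperanza: 08:30-09:00, 09:30-10:00, 11:10-11:20, 11:35-13:00.
Nadia ∩ Esperanza ∩ Elena: 09:30-10:00.
Nadia ∩ Esperanza ∩ Elena ∩ Hamid: ∅.
Nadia ∩ Esperanza ∩ Elena ∩ Hamid ∩ Yara: ∅.
There is no time when everyone is free.
No common window is at least 75 minutes long.

none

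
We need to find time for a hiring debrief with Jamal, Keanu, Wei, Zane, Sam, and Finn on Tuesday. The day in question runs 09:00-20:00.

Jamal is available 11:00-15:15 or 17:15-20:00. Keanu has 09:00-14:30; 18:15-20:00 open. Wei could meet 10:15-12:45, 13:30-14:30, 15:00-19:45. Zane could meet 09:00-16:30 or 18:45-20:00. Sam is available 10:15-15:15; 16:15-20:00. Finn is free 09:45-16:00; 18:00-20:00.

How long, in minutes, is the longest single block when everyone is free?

105

Jamal ∩ Keanu: 11:00-14:30, 18:15-20:00.
Jamal ∩ Keanu ∩ Wei: 11:00-12:45, 13:30-14:30, 18:15-19:45.
Jamal ∩ Keanu ∩ Wei ∩ Zane: 11:00-12:45, 13:30-14:30, 18:45-19:45.
Jamal ∩ Keanu ∩ Wei ∩ Zane ∩ Sam: 11:00-12:45, 13:30-14:30, 18:45-19:45.
Jamal ∩ Keanu ∩ Wei ∩ Zane ∩ Sam ∩ Finn: 11:00-12:45, 13:30-14:30, 18:45-19:45.
The longest is 11:00-12:45 at 105 minutes.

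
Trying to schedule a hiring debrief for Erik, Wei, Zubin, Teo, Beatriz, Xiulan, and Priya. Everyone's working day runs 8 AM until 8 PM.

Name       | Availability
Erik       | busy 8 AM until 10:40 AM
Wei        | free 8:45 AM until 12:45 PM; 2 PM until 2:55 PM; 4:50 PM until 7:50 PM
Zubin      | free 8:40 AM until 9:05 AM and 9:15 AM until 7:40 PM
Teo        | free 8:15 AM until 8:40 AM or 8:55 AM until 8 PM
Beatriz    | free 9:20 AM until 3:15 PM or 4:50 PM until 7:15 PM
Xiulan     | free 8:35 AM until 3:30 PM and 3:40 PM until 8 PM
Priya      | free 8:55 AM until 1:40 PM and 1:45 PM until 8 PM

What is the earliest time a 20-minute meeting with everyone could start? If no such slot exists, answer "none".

Erik free: 10:40-20:00 (invert busy blocks within the working day).
Wei free: 08:45-12:45, 14:00-14:55, 16:50-19:50.
Zubin free: 08:40-09:05, 09:15-19:40.
Teo free: 08:15-08:40, 08:55-20:00.
Beatriz free: 09:20-15:15, 16:50-19:15.
Xiulan free: 08:35-15:30, 15:40-20:00.
Priya free: 08:55-13:40, 13:45-20:00.
Erik ∩ Wei: 10:40-12:45, 14:00-14:55, 16:50-19:50.
Erik ∩ Wei ∩ Zubin: 10:40-12:45, 14:00-14:55, 16:50-19:40.
Erik ∩ Wei ∩ Zubin ∩ Teo: 10:40-12:45, 14:00-14:55, 16:50-19:40.
Erik ∩ Wei ∩ Zubin ∩ Teo ∩ Beatriz: 10:40-12:45, 14:00-14:55, 16:50-19:15.
Erik ∩ Wei ∩ Zubin ∩ Teo ∩ Beatriz ∩ Xiulan: 10:40-12:45, 14:00-14:55, 16:50-19:15.
Erik ∩ Wei ∩ Zubin ∩ Teo ∩ Beatriz ∩ Xiulan ∩ Priya: 10:40-12:45, 14:00-14:55, 16:50-19:15.
So the common availability across everyone is 10:40-12:45, 14:00-14:55, 16:50-19:15.
The first common window of at least 20 minutes is 10:40-12:45, so the earliest start is 10:40.

10:40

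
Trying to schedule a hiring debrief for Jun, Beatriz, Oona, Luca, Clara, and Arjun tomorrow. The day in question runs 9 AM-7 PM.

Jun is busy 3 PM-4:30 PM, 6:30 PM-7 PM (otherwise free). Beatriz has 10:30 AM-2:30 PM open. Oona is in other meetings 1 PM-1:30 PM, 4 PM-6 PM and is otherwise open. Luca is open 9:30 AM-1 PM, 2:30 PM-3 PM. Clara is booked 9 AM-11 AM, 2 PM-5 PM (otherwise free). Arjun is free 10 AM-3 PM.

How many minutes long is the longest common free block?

Jun free: 09:00-15:00, 16:30-18:30 (invert busy blocks within the working day).
Beatriz free: 10:30-14:30.
Oona free: 09:00-13:00, 13:30-16:00, 18:00-19:00 (invert busy blocks within the working day).
Luca free: 09:30-13:00, 14:30-15:00.
Clara free: 11:00-14:00, 17:00-19:00 (invert busy blocks within the working day).
Arjun free: 10:00-15:00.
Jun ∩ Beatriz: 10:30-14:30.
Jun ∩ Beatriz ∩ Oona: 10:30-13:00, 13:30-14:30.
Jun ∩ Beatriz ∩ Oona ∩ Luca: 10:30-13:00.
Jun ∩ Beatriz ∩ Oona ∩ Luca ∩ Clara: 11:00-13:00.
Jun ∩ Beatriz ∩ Oona ∩ Luca ∩ Clara ∩ Arjun: 11:00-13:00.
Those are the intersection windows.
The longest is 11:00-13:00 at 120 minutes.

120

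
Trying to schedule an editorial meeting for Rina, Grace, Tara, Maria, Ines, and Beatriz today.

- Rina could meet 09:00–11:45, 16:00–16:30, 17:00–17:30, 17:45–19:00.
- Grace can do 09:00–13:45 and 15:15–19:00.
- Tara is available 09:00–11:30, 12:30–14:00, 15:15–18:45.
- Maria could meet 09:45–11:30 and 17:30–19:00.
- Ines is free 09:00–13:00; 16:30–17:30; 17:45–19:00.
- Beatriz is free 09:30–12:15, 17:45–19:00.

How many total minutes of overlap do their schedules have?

Rina ∩ Grace: 09:00-11:45, 16:00-16:30, 17:00-17:30, 17:45-19:00.
Rina ∩ Grace ∩ Tara: 09:00-11:30, 16:00-16:30, 17:00-17:30, 17:45-18:45.
Rina ∩ Grace ∩ Tara ∩ Maria: 09:45-11:30, 17:45-18:45.
Rina ∩ Grace ∩ Tara ∩ Maria ∩ Ines: 09:45-11:30, 17:45-18:45.
Rina ∩ Grace ∩ Tara ∩ Maria ∩ Ines ∩ Beatriz: 09:45-11:30, 17:45-18:45.
Summing the common windows: 105 + 60 = 165 minutes.

165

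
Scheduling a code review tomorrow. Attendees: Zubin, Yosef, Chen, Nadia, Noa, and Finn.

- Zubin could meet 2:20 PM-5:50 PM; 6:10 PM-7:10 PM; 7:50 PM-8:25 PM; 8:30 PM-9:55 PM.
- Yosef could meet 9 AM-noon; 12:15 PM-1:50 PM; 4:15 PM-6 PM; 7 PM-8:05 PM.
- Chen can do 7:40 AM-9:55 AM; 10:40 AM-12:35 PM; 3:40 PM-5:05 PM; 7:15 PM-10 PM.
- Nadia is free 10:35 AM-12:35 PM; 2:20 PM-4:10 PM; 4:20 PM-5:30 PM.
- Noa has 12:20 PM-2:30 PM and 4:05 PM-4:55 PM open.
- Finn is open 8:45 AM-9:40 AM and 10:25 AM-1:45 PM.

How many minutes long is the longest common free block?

Zubin ∩ Yosef: 16:15-17:50, 19:00-19:10, 19:50-20:05.
Zubin ∩ Yosef ∩ Chen: 16:15-17:05, 19:50-20:05.
Zubin ∩ Yosef ∩ Chen ∩ Nadia: 16:20-17:05.
Zubin ∩ Yosef ∩ Chen ∩ Nadia ∩ Noa: 16:20-16:55.
Zubin ∩ Yosef ∩ Chen ∩ Nadia ∩ Noa ∩ Finn: ∅.
There is no time when everyone is free.
No common window exists, so the longest block is 0 minutes.

0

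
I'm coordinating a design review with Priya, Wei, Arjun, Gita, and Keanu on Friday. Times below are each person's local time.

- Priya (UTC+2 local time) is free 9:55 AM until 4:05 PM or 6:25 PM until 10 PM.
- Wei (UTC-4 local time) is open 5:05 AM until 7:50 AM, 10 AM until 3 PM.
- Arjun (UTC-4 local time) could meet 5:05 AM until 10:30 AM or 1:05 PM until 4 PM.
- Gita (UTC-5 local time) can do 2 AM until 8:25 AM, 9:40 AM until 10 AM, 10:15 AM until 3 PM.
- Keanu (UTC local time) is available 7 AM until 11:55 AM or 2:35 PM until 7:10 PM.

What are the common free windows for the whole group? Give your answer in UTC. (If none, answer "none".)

Priya in UTC: 07:55-14:05, 16:25-20:00 (subtract 2h to convert from UTC+2).
Wei in UTC: 09:05-11:50, 14:00-19:00 (add 4h to convert from UTC-4).
Arjun in UTC: 09:05-14:30, 17:05-20:00 (add 4h to convert from UTC-4).
Gita in UTC: 07:00-13:25, 14:40-15:00, 15:15-20:00 (add 5h to convert from UTC-5).
Keanu in UTC: 07:00-11:55, 14:35-19:10.
Priya ∩ Wei: 09:05-11:50, 14:00-14:05, 16:25-19:00.
Priya ∩ Wei ∩ Arjun: 09:05-11:50, 14:00-14:05, 17:05-19:00.
Priya ∩ Wei ∩ Arjun ∩ Gita: 09:05-11:50, 17:05-19:00.
Priya ∩ Wei ∩ Arjun ∩ Gita ∩ Keanu: 09:05-11:50, 17:05-19:00.
Those are the intersection windows.

09:05-11:50, 17:05-19:00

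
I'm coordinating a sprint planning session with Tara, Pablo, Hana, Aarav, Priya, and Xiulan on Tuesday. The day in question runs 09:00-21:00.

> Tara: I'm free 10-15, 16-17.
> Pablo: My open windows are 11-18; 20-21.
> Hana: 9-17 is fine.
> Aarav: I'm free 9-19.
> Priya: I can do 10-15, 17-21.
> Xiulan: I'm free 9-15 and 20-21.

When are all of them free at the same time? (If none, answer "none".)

11:00-15:00

Tara ∩ Pablo: 11:00-15:00, 16:00-17:00.
Tara ∩ Pablo ∩ Hana: 11:00-15:00, 16:00-17:00.
Tara ∩ Pablo ∩ Hana ∩ Aarav: 11:00-15:00, 16:00-17:00.
Tara ∩ Pablo ∩ Hana ∩ Aarav ∩ Priya: 11:00-15:00.
Tara ∩ Pablo ∩ Hana ∩ Aarav ∩ Priya ∩ Xiulan: 11:00-15:00.
So the common availability across everyone is 11:00-15:00.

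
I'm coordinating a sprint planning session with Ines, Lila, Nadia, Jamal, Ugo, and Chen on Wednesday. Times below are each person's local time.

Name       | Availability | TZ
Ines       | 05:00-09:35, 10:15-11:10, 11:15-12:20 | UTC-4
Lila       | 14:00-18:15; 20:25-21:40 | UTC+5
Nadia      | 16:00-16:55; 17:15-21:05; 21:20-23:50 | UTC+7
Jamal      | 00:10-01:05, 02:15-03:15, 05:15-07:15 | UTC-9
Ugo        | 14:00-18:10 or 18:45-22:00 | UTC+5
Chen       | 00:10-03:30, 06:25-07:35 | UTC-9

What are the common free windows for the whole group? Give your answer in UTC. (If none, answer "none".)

09:10-09:55, 11:15-12:15, 15:25-16:15

Ines in UTC: 09:00-13:35, 14:15-15:10, 15:15-16:20 (add 4h to convert from UTC-4).
Lila in UTC: 09:00-13:15, 15:25-16:40 (subtract 5h to convert from UTC+5).
Nadia in UTC: 09:00-09:55, 10:15-14:05, 14:20-16:50 (subtract 7h to convert from UTC+7).
Jamal in UTC: 09:10-10:05, 11:15-12:15, 14:15-16:15 (add 9h to convert from UTC-9).
Ugo in UTC: 09:00-13:10, 13:45-17:00 (subtract 5h to convert from UTC+5).
Chen in UTC: 09:10-12:30, 15:25-16:35 (add 9h to convert from UTC-9).
Ines ∩ Lila: 09:00-13:15, 15:25-16:20.
Ines ∩ Lila ∩ Nadia: 09:00-09:55, 10:15-13:15, 15:25-16:20.
Ines ∩ Lila ∩ Nadia ∩ Jamal: 09:10-09:55, 11:15-12:15, 15:25-16:15.
Ines ∩ Lila ∩ Nadia ∩ Jamal ∩ Ugo: 09:10-09:55, 11:15-12:15, 15:25-16:15.
Ines ∩ Lila ∩ Nadia ∩ Jamal ∩ Ugo ∩ Chen: 09:10-09:55, 11:15-12:15, 15:25-16:15.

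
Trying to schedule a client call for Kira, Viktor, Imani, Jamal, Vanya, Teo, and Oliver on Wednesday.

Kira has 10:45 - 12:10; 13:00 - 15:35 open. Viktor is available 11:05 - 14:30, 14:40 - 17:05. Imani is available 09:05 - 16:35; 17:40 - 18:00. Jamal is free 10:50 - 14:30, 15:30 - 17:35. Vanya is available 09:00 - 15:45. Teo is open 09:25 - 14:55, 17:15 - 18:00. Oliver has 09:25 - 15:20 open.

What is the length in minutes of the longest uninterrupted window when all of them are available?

Kira ∩ Viktor: 11:05-12:10, 13:00-14:30, 14:40-15:35.
Kira ∩ Viktor ∩ Imani: 11:05-12:10, 13:00-14:30, 14:40-15:35.
Kira ∩ Viktor ∩ Imani ∩ Jamal: 11:05-12:10, 13:00-14:30, 15:30-15:35.
Kira ∩ Viktor ∩ Imani ∩ Jamal ∩ Vanya: 11:05-12:10, 13:00-14:30, 15:30-15:35.
Kira ∩ Viktor ∩ Imani ∩ Jamal ∩ Vanya ∩ Teo: 11:05-12:10, 13:00-14:30.
Kira ∩ Viktor ∩ Imani ∩ Jamal ∩ Vanya ∩ Teo ∩ Oliver: 11:05-12:10, 13:00-14:30.
So the common availability across everyone is 11:05-12:10, 13:00-14:30.
The longest is 13:00-14:30 at 90 minutes.

90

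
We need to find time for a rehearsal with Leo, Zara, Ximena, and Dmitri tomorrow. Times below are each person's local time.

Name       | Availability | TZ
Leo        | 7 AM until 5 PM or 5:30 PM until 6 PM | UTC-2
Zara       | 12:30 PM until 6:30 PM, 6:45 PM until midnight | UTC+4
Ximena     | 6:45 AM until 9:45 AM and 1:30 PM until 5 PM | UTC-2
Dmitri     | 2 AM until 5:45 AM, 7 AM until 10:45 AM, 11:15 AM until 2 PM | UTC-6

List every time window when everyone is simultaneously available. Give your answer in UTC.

09:00-11:45, 15:30-16:45, 17:15-19:00

Leo in UTC: 09:00-19:00, 19:30-20:00 (add 2h to convert from UTC-2).
Zara in UTC: 08:30-14:30, 14:45-20:00 (subtract 4h to convert from UTC+4).
Ximena in UTC: 08:45-11:45, 15:30-19:00 (add 2h to convert from UTC-2).
Dmitri in UTC: 08:00-11:45, 13:00-16:45, 17:15-20:00 (add 6h to convert from UTC-6).
Leo ∩ Zara: 09:00-14:30, 14:45-19:00, 19:30-20:00.
Leo ∩ Zara ∩ Ximena: 09:00-11:45, 15:30-19:00.
Leo ∩ Zara ∩ Ximena ∩ Dmitri: 09:00-11:45, 15:30-16:45, 17:15-19:00.
So the common availability across everyone is 09:00-11:45, 15:30-16:45, 17:15-19:00.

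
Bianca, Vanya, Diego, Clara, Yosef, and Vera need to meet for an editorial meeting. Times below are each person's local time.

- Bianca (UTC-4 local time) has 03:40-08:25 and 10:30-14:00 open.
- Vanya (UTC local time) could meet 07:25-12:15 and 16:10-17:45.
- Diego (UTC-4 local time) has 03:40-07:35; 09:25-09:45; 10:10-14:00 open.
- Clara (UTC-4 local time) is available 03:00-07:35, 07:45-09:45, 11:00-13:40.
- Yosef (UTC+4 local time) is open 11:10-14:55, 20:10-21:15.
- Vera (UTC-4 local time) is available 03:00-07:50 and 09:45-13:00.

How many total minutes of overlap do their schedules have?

Bianca in UTC: 07:40-12:25, 14:30-18:00 (add 4h to convert from UTC-4).
Vanya in UTC: 07:25-12:15, 16:10-17:45.
Diego in UTC: 07:40-11:35, 13:25-13:45, 14:10-18:00 (add 4h to convert from UTC-4).
Clara in UTC: 07:00-11:35, 11:45-13:45, 15:00-17:40 (add 4h to convert from UTC-4).
Yosef in UTC: 07:10-10:55, 16:10-17:15 (subtract 4h to convert from UTC+4).
Vera in UTC: 07:00-11:50, 13:45-17:00 (add 4h to convert from UTC-4).
Bianca ∩ Vanya: 07:40-12:15, 16:10-17:45.
Bianca ∩ Vanya ∩ Diego: 07:40-11:35, 16:10-17:45.
Bianca ∩ Vanya ∩ Diego ∩ Clara: 07:40-11:35, 16:10-17:40.
Bianca ∩ Vanya ∩ Diego ∩ Clara ∩ Yosef: 07:40-10:55, 16:10-17:15.
Bianca ∩ Vanya ∩ Diego ∩ Clara ∩ Yosef ∩ Vera: 07:40-10:55, 16:10-17:00.
So the common availability across everyone is 07:40-10:55, 16:10-17:00.
Summing the common windows: 195 + 50 = 245 minutes.

245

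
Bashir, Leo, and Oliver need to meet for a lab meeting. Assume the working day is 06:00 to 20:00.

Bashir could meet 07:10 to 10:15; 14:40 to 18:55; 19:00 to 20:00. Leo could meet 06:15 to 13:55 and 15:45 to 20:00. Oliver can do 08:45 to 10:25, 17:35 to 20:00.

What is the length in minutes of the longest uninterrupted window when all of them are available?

90

Bashir ∩ Leo: 07:10-10:15, 15:45-18:55, 19:00-20:00.
Bashir ∩ Leo ∩ Oliver: 08:45-10:15, 17:35-18:55, 19:00-20:00.
So the common availability across everyone is 08:45-10:15, 17:35-18:55, 19:00-20:00.
The longest is 08:45-10:15 at 90 minutes.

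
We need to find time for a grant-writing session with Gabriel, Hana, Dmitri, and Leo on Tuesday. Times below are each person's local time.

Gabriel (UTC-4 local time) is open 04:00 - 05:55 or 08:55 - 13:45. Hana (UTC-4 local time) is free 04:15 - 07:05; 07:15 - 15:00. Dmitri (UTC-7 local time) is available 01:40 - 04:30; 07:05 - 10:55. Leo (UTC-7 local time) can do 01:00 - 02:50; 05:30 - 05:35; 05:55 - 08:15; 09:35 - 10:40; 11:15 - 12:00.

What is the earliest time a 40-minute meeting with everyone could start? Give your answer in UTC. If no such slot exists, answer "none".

08:40

Gabriel in UTC: 08:00-09:55, 12:55-17:45 (add 4h to convert from UTC-4).
Hana in UTC: 08:15-11:05, 11:15-19:00 (add 4h to convert from UTC-4).
Dmitri in UTC: 08:40-11:30, 14:05-17:55 (add 7h to convert from UTC-7).
Leo in UTC: 08:00-09:50, 12:30-12:35, 12:55-15:15, 16:35-17:40, 18:15-19:00 (add 7h to convert from UTC-7).
Gabriel ∩ Hana: 08:15-09:55, 12:55-17:45.
Gabriel ∩ Hana ∩ Dmitri: 08:40-09:55, 14:05-17:45.
Gabriel ∩ Hana ∩ Dmitri ∩ Leo: 08:40-09:50, 14:05-15:15, 16:35-17:40.
The first common window of at least 40 minutes is 08:40-09:50, so the earliest start is 08:40.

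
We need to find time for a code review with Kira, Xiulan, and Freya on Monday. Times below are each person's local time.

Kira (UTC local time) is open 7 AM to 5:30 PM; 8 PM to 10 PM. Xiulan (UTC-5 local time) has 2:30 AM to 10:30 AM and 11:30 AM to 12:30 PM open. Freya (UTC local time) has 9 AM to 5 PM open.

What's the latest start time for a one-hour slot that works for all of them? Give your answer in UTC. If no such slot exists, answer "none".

Kira in UTC: 07:00-17:30, 20:00-22:00.
Xiulan in UTC: 07:30-15:30, 16:30-17:30 (add 5h to convert from UTC-5).
Freya in UTC: 09:00-17:00.
Kira ∩ Xiulan: 07:30-15:30, 16:30-17:30.
Kira ∩ Xiulan ∩ Freya: 09:00-15:30, 16:30-17:00.
The last common window of at least 60 minutes is 09:00-15:30; a 60-minute meeting can start as late as 14:30 and still end by 15:30.

14:30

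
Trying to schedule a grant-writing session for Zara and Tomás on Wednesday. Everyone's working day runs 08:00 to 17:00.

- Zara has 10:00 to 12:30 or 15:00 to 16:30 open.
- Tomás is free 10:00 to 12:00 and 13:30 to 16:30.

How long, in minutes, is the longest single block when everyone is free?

Zara ∩ Tomás: 10:00-12:00, 15:00-16:30.
The longest is 10:00-12:00 at 120 minutes.

120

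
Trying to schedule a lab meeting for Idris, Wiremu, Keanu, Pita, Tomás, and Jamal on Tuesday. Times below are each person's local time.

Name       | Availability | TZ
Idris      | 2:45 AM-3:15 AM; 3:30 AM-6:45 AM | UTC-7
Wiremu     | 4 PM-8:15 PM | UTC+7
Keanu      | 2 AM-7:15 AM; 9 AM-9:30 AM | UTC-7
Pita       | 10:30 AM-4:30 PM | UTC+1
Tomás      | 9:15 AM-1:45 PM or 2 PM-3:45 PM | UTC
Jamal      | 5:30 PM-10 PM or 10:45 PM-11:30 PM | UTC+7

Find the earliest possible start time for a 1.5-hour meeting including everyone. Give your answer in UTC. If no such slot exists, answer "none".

10:30

Idris in UTC: 09:45-10:15, 10:30-13:45 (add 7h to convert from UTC-7).
Wiremu in UTC: 09:00-13:15 (subtract 7h to convert from UTC+7).
Keanu in UTC: 09:00-14:15, 16:00-16:30 (add 7h to convert from UTC-7).
Pita in UTC: 09:30-15:30 (subtract 1h to convert from UTC+1).
Tomás in UTC: 09:15-13:45, 14:00-15:45.
Jamal in UTC: 10:30-15:00, 15:45-16:30 (subtract 7h to convert from UTC+7).
Idris ∩ Wiremu: 09:45-10:15, 10:30-13:15.
Idris ∩ Wiremu ∩ Keanu: 09:45-10:15, 10:30-13:15.
Idris ∩ Wiremu ∩ Keanu ∩ Pita: 09:45-10:15, 10:30-13:15.
Idris ∩ Wiremu ∩ Keanu ∩ Pita ∩ Tomás: 09:45-10:15, 10:30-13:15.
Idris ∩ Wiremu ∩ Keanu ∩ Pita ∩ Tomás ∩ Jamal: 10:30-13:15.
The first common window of at least 90 minutes is 10:30-13:15, so the earliest start is 10:30.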